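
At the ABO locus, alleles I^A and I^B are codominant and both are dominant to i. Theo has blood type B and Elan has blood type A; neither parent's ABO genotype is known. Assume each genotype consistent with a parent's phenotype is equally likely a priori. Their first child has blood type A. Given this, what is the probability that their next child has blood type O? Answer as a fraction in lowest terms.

1/12

Possible genotypes: Theo ∈ {I^B I^B, I^B i}; Elan ∈ {I^A I^A, I^A i}.
Weight each parental genotype pair by prior × P(type-A child):
  I^B i × I^A I^A: posterior weight 2/3; P(next child type O) = 0.
  I^B i × I^A i: posterior weight 1/3; P(next child type O) = 1/4.
Weighted sum = 1/12.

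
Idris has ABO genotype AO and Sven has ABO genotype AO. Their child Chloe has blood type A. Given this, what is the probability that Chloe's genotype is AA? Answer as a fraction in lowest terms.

1/3

Cross AO × AO → 1/4 AA, 1/2 AO, 1/4 OO.
Type-A genotypes among offspring: AA (1/4), AO (1/2); total 3/4.
P(AA | type A) = (1/4) / (3/4) = 1/3.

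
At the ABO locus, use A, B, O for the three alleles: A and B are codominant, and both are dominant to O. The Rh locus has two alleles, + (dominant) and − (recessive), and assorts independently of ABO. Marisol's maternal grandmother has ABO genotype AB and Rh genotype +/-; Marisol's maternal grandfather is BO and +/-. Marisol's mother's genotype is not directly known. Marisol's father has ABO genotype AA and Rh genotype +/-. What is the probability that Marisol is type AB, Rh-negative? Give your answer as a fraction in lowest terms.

Marisol's mother's ABO genotype from AB × BO: 1/4 AB, 1/4 AO, 1/4 BB, 1/4 BO.
Crossing each possibility with the father AA and summing P(type AB): 1/4·1/2 + 1/4·0 + 1/4·1 + 1/4·1/2 = 1/2.
Similarly for Rh via the mother's Rh distribution: P(Rh-) = 1/4.
Independent loci: 1/2 × 1/4 = 1/8.

1/8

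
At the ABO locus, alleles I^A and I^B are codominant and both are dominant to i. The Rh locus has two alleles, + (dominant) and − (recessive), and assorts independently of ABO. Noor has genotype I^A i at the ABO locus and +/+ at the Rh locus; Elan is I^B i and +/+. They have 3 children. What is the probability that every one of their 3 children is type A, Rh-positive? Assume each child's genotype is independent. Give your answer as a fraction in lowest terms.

1/64

ABO cross I^A i × I^B i → 1/4 O, 1/4 A, 1/4 B, 1/4 AB.
Rh cross +/+ × +/+ → 1 Rh+; so P(type A, Rh-positive) = 1/4 × 1 = 1/4 per child.
All 3 independent: (1/4)^3 = 1/64.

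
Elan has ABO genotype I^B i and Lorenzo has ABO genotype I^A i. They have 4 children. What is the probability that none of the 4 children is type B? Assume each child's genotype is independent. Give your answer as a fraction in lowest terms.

ABO cross I^B i × I^A i → 1/4 O, 1/4 A, 1/4 B, 1/4 AB.
So P(type B) = 1/4 per child.
P(not type B) = 3/4 for one child; (3/4)^4 = 81/256.

81/256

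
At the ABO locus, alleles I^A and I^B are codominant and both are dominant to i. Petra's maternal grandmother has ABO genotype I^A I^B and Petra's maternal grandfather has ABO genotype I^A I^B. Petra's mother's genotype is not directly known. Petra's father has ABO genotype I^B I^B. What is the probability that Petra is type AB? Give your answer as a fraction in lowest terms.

Petra's mother's ABO genotype from I^A I^B × I^A I^B: 1/4 I^A I^A, 1/2 I^A I^B, 1/4 I^B I^B.
Crossing each possibility with the father I^B I^B and summing P(type AB): 1/4·1 + 1/2·1/2 + 1/4·0 = 1/2.

1/2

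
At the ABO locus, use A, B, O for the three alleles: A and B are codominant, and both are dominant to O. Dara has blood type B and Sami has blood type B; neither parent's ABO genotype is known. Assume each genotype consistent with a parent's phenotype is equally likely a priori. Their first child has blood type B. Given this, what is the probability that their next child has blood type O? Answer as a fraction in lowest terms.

1/20

Possible genotypes: Dara ∈ {BB, BO}; Sami ∈ {BB, BO}.
Weight each parental genotype pair by prior × P(type-B child):
  BB × BB: posterior weight 4/15; P(next child type O) = 0.
  BB × BO: posterior weight 4/15; P(next child type O) = 0.
  BO × BB: posterior weight 4/15; P(next child type O) = 0.
  BO × BO: posterior weight 1/5; P(next child type O) = 1/4.
Weighted sum = 1/20.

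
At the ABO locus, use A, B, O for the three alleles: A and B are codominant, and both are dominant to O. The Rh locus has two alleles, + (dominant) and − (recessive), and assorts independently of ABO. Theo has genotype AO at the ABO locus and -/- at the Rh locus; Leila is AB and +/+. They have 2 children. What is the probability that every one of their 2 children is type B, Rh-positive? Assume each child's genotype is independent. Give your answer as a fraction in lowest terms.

1/16

ABO cross AO × AB → 1/2 A, 1/4 B, 1/4 AB.
Rh cross -/- × +/+ → 1 Rh+; so P(type B, Rh-positive) = 1/4 × 1 = 1/4 per child.
All 2 independent: (1/4)^2 = 1/16.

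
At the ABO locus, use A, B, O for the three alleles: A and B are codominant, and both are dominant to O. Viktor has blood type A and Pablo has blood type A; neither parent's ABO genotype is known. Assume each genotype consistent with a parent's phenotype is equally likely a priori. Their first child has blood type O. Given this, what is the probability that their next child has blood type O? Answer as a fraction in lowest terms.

Possible genotypes: Viktor ∈ {AA, AO}; Pablo ∈ {AA, AO}.
Weight each parental genotype pair by prior × P(type-O child):
  AO × AO: posterior weight 1; P(next child type O) = 1/4.
Weighted sum = 1/4.

1/4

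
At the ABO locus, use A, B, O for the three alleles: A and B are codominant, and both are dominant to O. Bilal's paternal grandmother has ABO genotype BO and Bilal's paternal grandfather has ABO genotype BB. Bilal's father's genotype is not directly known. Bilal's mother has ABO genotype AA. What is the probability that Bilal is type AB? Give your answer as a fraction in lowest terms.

3/4

Bilal's father's ABO genotype from BO × BB: 1/2 BB, 1/2 BO.
Crossing each possibility with the mother AA and summing P(type AB): 1/2·1 + 1/2·1/2 = 3/4.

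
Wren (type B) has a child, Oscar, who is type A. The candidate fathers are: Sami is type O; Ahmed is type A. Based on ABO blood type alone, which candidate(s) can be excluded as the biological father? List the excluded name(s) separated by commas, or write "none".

Sami

A candidate is excluded only if no genotype consistent with his phenotype could produce a type A child with a type B mother.
Sami (type O): no genotype consistent with that phenotype can produce a type-A child with a type-B mother.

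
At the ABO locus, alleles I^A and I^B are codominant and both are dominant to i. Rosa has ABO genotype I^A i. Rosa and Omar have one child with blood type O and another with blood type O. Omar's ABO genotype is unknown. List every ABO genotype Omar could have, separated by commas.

For each candidate genotype of Omar, check whether crossing it with I^A i can produce every observed child phenotype.
  I^A I^A → possible child types {A} ✗
  I^A I^B → possible child types {A, B, AB} ✗
  I^A i → possible child types {O, A} ✓
  I^B I^B → possible child types {B, AB} ✗
  I^B i → possible child types {O, A, B, AB} ✓
  i i → possible child types {O, A} ✓

I^A i, I^B i, i i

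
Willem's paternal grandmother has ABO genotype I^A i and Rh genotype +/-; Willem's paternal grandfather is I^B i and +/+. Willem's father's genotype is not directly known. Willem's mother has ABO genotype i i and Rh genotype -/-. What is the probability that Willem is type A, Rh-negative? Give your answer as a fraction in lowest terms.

Willem's father's ABO genotype from I^A i × I^B i: 1/4 I^A I^B, 1/4 I^A i, 1/4 I^B i, 1/4 i i.
Crossing each possibility with the mother i i and summing P(type A): 1/4·1/2 + 1/4·1/2 + 1/4·0 + 1/4·0 = 1/4.
Similarly for Rh via the father's Rh distribution: P(Rh-) = 1/4.
Independent loci: 1/4 × 1/4 = 1/16.

1/16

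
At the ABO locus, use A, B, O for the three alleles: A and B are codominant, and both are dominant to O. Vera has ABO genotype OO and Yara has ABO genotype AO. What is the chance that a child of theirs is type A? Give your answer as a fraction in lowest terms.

1/2

ABO cross OO × AO → offspring phenotypes: 1/2 O, 1/2 A.
So P(type A) = 1/2.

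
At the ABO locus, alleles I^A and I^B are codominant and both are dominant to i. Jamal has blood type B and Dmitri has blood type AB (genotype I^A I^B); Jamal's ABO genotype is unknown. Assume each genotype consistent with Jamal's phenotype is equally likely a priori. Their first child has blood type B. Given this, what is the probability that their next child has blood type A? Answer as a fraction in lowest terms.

1/8

Possible genotypes: Jamal ∈ {I^B I^B, I^B i}; Dmitri ∈ {I^A I^B}.
Weight each parental genotype pair by prior × P(type-B child):
  I^B I^B × I^A I^B: posterior weight 1/2; P(next child type A) = 0.
  I^B i × I^A I^B: posterior weight 1/2; P(next child type A) = 1/4.
Weighted sum = 1/8.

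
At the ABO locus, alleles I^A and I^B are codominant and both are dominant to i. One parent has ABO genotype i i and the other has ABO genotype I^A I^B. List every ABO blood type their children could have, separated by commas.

Gametes from i i × I^A I^B give offspring ABO genotypes I^A i, I^B i, i.e. phenotypes A, B.

A, B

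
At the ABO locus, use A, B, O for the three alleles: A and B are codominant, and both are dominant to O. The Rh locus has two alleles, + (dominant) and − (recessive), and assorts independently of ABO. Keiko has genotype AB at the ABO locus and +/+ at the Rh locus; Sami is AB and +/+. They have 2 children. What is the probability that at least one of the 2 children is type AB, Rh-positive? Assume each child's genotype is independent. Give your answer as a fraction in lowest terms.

3/4

ABO cross AB × AB → 1/4 A, 1/4 B, 1/2 AB.
Rh cross +/+ × +/+ → 1 Rh+; so P(type AB, Rh-positive) = 1/2 × 1 = 1/2 per child.
P(none) = (1/2)^2 = 1/4; P(at least one) = 1 − 1/4 = 3/4.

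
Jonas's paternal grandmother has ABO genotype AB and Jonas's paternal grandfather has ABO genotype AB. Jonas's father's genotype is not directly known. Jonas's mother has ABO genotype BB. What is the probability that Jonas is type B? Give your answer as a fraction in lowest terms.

Jonas's father's ABO genotype from AB × AB: 1/4 AA, 1/2 AB, 1/4 BB.
Crossing each possibility with the mother BB and summing P(type B): 1/4·0 + 1/2·1/2 + 1/4·1 = 1/2.

1/2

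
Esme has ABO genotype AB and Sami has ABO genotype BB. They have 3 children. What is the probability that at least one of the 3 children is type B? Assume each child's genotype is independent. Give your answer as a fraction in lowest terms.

7/8

ABO cross AB × BB → 1/2 B, 1/2 AB.
So P(type B) = 1/2 per child.
P(none) = (1/2)^3 = 1/8; P(at least one) = 1 − 1/8 = 7/8.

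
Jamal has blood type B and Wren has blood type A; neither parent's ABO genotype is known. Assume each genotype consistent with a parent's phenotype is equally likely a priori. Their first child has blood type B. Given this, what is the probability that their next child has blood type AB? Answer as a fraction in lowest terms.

Possible genotypes: Jamal ∈ {I^B I^B, I^B i}; Wren ∈ {I^A I^A, I^A i}.
Weight each parental genotype pair by prior × P(type-B child):
  I^B I^B × I^A i: posterior weight 2/3; P(next child type AB) = 1/2.
  I^B i × I^A i: posterior weight 1/3; P(next child type AB) = 1/4.
Weighted sum = 5/12.

5/12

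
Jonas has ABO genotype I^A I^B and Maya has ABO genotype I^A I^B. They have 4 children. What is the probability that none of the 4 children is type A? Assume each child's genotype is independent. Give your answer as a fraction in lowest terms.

81/256

ABO cross I^A I^B × I^A I^B → 1/4 A, 1/4 B, 1/2 AB.
So P(type A) = 1/4 per child.
P(not type A) = 3/4 for one child; (3/4)^4 = 81/256.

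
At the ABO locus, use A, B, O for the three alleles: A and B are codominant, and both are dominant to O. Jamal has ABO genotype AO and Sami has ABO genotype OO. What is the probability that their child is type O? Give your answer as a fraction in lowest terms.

1/2

ABO cross AO × OO → offspring phenotypes: 1/2 O, 1/2 A.
So P(type O) = 1/2.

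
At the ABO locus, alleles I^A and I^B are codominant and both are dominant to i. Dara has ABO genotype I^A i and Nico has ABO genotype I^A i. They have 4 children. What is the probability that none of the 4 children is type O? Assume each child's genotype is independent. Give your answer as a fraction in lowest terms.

ABO cross I^A i × I^A i → 1/4 O, 3/4 A.
So P(type O) = 1/4 per child.
P(not type O) = 3/4 for one child; (3/4)^4 = 81/256.

81/256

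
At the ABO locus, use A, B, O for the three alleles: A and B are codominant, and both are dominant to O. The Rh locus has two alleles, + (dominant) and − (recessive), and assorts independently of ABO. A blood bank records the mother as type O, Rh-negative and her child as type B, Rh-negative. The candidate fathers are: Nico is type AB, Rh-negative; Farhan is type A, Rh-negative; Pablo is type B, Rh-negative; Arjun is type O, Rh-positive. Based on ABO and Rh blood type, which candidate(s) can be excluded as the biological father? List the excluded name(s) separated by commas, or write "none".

A candidate is excluded only if no genotype consistent with his phenotype could produce a type B, Rh-negative child with a type O, Rh-negative mother.
Farhan (type A, Rh-): no genotype consistent with that phenotype can produce a type-B Rh- child with a type-O mother.
Arjun (type O, Rh+): no genotype consistent with that phenotype can produce a type-B Rh- child with a type-O mother.

Farhan, Arjun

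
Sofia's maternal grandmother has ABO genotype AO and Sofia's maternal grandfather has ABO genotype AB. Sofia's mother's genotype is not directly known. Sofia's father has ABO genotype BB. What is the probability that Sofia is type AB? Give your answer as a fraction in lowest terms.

Sofia's mother's ABO genotype from AO × AB: 1/4 AA, 1/4 AB, 1/4 AO, 1/4 BO.
Crossing each possibility with the father BB and summing P(type AB): 1/4·1 + 1/4·1/2 + 1/4·1/2 + 1/4·0 = 1/2.

1/2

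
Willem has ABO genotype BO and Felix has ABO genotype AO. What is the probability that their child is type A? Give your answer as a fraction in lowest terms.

1/4

ABO cross BO × AO → offspring phenotypes: 1/4 O, 1/4 A, 1/4 B, 1/4 AB.
So P(type A) = 1/4.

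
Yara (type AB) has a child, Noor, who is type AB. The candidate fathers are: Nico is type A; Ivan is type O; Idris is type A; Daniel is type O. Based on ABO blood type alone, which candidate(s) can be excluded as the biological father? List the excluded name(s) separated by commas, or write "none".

Ivan, Daniel

A candidate is excluded only if no genotype consistent with his phenotype could produce a type AB child with a type AB mother.
Ivan (type O): no genotype consistent with that phenotype can produce a type-AB child with a type-AB mother.
Daniel (type O): no genotype consistent with that phenotype can produce a type-AB child with a type-AB mother.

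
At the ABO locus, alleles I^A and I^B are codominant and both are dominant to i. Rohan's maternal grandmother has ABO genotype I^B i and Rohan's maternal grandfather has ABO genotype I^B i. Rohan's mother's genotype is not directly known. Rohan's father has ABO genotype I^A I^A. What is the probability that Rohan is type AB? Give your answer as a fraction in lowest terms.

Rohan's mother's ABO genotype from I^B i × I^B i: 1/4 I^B I^B, 1/2 I^B i, 1/4 i i.
Crossing each possibility with the father I^A I^A and summing P(type AB): 1/4·1 + 1/2·1/2 + 1/4·0 = 1/2.

1/2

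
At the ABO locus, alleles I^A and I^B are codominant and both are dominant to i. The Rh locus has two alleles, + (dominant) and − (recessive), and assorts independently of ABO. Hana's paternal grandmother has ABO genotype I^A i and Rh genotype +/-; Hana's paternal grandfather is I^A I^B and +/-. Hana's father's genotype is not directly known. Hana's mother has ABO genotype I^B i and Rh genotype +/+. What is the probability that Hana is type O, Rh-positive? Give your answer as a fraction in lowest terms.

1/8

Hana's father's ABO genotype from I^A i × I^A I^B: 1/4 I^A I^A, 1/4 I^A I^B, 1/4 I^A i, 1/4 I^B i.
Crossing each possibility with the mother I^B i and summing P(type O): 1/4·0 + 1/4·0 + 1/4·1/4 + 1/4·1/4 = 1/8.
Similarly for Rh via the father's Rh distribution: P(Rh+) = 1.
Independent loci: 1/8 × 1 = 1/8.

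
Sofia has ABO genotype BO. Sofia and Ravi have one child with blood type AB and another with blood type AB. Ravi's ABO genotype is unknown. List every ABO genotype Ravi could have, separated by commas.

For each candidate genotype of Ravi, check whether crossing it with BO can produce every observed child phenotype.
  AA → possible child types {A, AB} ✓
  AB → possible child types {A, B, AB} ✓
  AO → possible child types {O, A, B, AB} ✓
  BB → possible child types {B} ✗
  BO → possible child types {O, B} ✗
  OO → possible child types {O, B} ✗

AA, AB, AO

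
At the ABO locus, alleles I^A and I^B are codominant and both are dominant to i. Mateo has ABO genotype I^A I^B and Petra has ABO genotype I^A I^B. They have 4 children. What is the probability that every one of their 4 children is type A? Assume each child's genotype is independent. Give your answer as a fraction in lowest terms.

1/256

ABO cross I^A I^B × I^A I^B → 1/4 A, 1/4 B, 1/2 AB.
So P(type A) = 1/4 per child.
All 4 independent: (1/4)^4 = 1/256.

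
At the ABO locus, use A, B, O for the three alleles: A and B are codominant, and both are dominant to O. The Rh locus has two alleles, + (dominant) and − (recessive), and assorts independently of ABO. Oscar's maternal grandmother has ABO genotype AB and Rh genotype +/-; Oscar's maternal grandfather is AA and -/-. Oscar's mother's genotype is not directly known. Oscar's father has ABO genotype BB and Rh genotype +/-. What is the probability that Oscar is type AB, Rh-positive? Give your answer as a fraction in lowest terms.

15/32

Oscar's mother's ABO genotype from AB × AA: 1/2 AA, 1/2 AB.
Crossing each possibility with the father BB and summing P(type AB): 1/2·1 + 1/2·1/2 = 3/4.
Similarly for Rh via the mother's Rh distribution: P(Rh+) = 5/8.
Independent loci: 3/4 × 5/8 = 15/32.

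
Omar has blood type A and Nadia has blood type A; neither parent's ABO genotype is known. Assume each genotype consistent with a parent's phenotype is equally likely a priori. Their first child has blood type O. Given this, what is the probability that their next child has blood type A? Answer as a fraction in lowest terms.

3/4

Possible genotypes: Omar ∈ {AA, AO}; Nadia ∈ {AA, AO}.
Weight each parental genotype pair by prior × P(type-O child):
  AO × AO: posterior weight 1; P(next child type A) = 3/4.
Weighted sum = 3/4.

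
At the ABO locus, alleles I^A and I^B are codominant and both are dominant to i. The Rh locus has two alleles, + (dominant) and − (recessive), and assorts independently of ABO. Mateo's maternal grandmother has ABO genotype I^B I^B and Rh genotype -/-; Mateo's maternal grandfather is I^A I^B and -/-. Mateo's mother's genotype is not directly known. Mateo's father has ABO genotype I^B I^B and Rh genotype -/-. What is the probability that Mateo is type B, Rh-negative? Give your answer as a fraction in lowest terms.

3/4

Mateo's mother's ABO genotype from I^B I^B × I^A I^B: 1/2 I^A I^B, 1/2 I^B I^B.
Crossing each possibility with the father I^B I^B and summing P(type B): 1/2·1/2 + 1/2·1 = 3/4.
Similarly for Rh via the mother's Rh distribution: P(Rh-) = 1.
Independent loci: 3/4 × 1 = 3/4.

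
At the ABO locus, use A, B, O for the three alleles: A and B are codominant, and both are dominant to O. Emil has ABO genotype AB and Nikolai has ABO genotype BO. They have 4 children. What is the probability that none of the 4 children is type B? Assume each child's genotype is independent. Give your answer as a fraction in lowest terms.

1/16

ABO cross AB × BO → 1/4 A, 1/2 B, 1/4 AB.
So P(type B) = 1/2 per child.
P(not type B) = 1/2 for one child; (1/2)^4 = 1/16.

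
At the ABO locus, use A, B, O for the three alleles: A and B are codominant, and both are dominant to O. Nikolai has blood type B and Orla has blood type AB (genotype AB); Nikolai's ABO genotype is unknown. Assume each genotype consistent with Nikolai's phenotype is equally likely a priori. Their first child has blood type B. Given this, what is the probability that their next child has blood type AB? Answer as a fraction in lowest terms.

3/8

Possible genotypes: Nikolai ∈ {BB, BO}; Orla ∈ {AB}.
Weight each parental genotype pair by prior × P(type-B child):
  BB × AB: posterior weight 1/2; P(next child type AB) = 1/2.
  BO × AB: posterior weight 1/2; P(next child type AB) = 1/4.
Weighted sum = 3/8.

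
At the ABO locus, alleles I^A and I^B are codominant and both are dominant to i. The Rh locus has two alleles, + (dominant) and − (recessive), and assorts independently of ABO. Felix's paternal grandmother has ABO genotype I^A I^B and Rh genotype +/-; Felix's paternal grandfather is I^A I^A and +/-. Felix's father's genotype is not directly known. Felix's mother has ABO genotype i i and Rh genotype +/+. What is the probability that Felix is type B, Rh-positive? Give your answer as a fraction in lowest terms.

1/4

Felix's father's ABO genotype from I^A I^B × I^A I^A: 1/2 I^A I^A, 1/2 I^A I^B.
Crossing each possibility with the mother i i and summing P(type B): 1/2·0 + 1/2·1/2 = 1/4.
Similarly for Rh via the father's Rh distribution: P(Rh+) = 1.
Independent loci: 1/4 × 1 = 1/4.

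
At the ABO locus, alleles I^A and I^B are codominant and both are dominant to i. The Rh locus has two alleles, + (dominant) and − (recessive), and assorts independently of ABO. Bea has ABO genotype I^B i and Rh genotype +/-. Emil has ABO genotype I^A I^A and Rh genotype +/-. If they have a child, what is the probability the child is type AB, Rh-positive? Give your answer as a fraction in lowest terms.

3/8

ABO cross I^B i × I^A I^A → offspring phenotypes: 1/2 A, 1/2 AB.
Rh cross +/- × +/- → 3/4 Rh+, 1/4 Rh-.
Independent loci: P(type AB, Rh-positive) = 1/2 × 3/4 = 3/8.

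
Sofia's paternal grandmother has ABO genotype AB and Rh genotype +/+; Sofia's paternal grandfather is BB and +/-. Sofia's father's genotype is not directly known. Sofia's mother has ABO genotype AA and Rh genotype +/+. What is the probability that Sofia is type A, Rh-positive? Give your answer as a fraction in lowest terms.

1/4

Sofia's father's ABO genotype from AB × BB: 1/2 AB, 1/2 BB.
Crossing each possibility with the mother AA and summing P(type A): 1/2·1/2 + 1/2·0 = 1/4.
Similarly for Rh via the father's Rh distribution: P(Rh+) = 1.
Independent loci: 1/4 × 1 = 1/4.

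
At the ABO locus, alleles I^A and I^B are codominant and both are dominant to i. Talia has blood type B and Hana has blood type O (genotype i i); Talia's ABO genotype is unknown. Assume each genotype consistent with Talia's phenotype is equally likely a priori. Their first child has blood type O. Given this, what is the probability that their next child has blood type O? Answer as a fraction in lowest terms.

1/2

Possible genotypes: Talia ∈ {I^B I^B, I^B i}; Hana ∈ {i i}.
Weight each parental genotype pair by prior × P(type-O child):
  I^B i × i i: posterior weight 1; P(next child type O) = 1/2.
Weighted sum = 1/2.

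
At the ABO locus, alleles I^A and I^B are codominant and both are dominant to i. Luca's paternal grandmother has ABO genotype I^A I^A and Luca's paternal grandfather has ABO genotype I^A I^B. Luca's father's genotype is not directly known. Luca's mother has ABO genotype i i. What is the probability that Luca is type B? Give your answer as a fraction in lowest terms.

1/4

Luca's father's ABO genotype from I^A I^A × I^A I^B: 1/2 I^A I^A, 1/2 I^A I^B.
Crossing each possibility with the mother i i and summing P(type B): 1/2·0 + 1/2·1/2 = 1/4.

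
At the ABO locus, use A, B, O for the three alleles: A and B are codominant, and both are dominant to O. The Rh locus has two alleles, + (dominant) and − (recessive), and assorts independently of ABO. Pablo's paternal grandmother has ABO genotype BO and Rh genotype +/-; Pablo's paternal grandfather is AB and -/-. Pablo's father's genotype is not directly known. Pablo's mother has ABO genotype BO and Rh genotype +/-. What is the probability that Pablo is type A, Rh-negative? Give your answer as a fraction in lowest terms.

Pablo's father's ABO genotype from BO × AB: 1/4 AB, 1/4 AO, 1/4 BB, 1/4 BO.
Crossing each possibility with the mother BO and summing P(type A): 1/4·1/4 + 1/4·1/4 + 1/4·0 + 1/4·0 = 1/8.
Similarly for Rh via the father's Rh distribution: P(Rh-) = 3/8.
Independent loci: 1/8 × 3/8 = 3/64.

3/64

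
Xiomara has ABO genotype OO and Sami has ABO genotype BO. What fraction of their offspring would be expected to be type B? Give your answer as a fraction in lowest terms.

ABO cross OO × BO → offspring phenotypes: 1/2 O, 1/2 B.
So P(type B) = 1/2.

1/2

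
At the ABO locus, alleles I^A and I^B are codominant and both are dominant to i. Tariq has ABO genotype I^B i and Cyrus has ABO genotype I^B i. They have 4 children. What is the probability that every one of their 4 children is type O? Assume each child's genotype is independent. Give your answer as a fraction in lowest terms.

1/256

ABO cross I^B i × I^B i → 1/4 O, 3/4 B.
So P(type O) = 1/4 per child.
All 4 independent: (1/4)^4 = 1/256.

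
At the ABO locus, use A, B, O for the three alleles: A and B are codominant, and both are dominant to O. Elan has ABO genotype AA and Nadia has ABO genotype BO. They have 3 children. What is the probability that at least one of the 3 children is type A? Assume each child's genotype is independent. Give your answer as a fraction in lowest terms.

ABO cross AA × BO → 1/2 A, 1/2 AB.
So P(type A) = 1/2 per child.
P(none) = (1/2)^3 = 1/8; P(at least one) = 1 − 1/8 = 7/8.

7/8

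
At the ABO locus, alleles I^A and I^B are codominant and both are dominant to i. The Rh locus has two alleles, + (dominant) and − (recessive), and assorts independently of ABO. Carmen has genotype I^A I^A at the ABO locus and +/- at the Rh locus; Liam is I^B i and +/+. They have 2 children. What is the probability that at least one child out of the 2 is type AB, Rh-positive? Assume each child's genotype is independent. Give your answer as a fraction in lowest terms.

3/4

ABO cross I^A I^A × I^B i → 1/2 A, 1/2 AB.
Rh cross +/- × +/+ → 1 Rh+; so P(type AB, Rh-positive) = 1/2 × 1 = 1/2 per child.
P(none) = (1/2)^2 = 1/4; P(at least one) = 1 − 1/4 = 3/4.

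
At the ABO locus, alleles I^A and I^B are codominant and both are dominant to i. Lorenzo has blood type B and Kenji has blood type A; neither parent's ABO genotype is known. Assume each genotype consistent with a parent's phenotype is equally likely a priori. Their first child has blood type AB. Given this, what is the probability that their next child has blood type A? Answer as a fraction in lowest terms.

5/36

Possible genotypes: Lorenzo ∈ {I^B I^B, I^B i}; Kenji ∈ {I^A I^A, I^A i}.
Weight each parental genotype pair by prior × P(type-AB child):
  I^B I^B × I^A I^A: posterior weight 4/9; P(next child type A) = 0.
  I^B I^B × I^A i: posterior weight 2/9; P(next child type A) = 0.
  I^B i × I^A I^A: posterior weight 2/9; P(next child type A) = 1/2.
  I^B i × I^A i: posterior weight 1/9; P(next child type A) = 1/4.
Weighted sum = 5/36.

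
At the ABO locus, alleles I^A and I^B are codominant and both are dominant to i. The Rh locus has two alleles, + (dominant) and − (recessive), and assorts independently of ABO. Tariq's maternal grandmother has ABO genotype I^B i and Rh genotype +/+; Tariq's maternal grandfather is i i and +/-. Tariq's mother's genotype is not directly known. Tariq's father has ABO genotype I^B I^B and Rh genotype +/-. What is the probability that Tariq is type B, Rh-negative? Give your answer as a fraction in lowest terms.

1/8

Tariq's mother's ABO genotype from I^B i × i i: 1/2 I^B i, 1/2 i i.
Crossing each possibility with the father I^B I^B and summing P(type B): 1/2·1 + 1/2·1 = 1.
Similarly for Rh via the mother's Rh distribution: P(Rh-) = 1/8.
Independent loci: 1 × 1/8 = 1/8.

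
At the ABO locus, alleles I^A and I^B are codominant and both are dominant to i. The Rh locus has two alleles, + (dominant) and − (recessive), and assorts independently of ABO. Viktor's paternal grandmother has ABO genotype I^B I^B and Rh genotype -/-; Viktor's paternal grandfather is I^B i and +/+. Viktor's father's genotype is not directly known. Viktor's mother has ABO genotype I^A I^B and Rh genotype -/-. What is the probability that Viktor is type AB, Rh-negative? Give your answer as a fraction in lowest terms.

Viktor's father's ABO genotype from I^B I^B × I^B i: 1/2 I^B I^B, 1/2 I^B i.
Crossing each possibility with the mother I^A I^B and summing P(type AB): 1/2·1/2 + 1/2·1/4 = 3/8.
Similarly for Rh via the father's Rh distribution: P(Rh-) = 1/2.
Independent loci: 3/8 × 1/2 = 3/16.

3/16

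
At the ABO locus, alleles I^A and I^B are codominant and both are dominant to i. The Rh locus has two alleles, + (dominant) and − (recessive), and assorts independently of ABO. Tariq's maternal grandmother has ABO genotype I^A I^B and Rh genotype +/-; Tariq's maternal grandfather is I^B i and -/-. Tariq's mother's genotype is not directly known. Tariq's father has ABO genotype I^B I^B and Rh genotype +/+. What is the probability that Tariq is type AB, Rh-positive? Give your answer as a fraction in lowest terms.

1/4

Tariq's mother's ABO genotype from I^A I^B × I^B i: 1/4 I^A I^B, 1/4 I^A i, 1/4 I^B I^B, 1/4 I^B i.
Crossing each possibility with the father I^B I^B and summing P(type AB): 1/4·1/2 + 1/4·1/2 + 1/4·0 + 1/4·0 = 1/4.
Similarly for Rh via the mother's Rh distribution: P(Rh+) = 1.
Independent loci: 1/4 × 1 = 1/4.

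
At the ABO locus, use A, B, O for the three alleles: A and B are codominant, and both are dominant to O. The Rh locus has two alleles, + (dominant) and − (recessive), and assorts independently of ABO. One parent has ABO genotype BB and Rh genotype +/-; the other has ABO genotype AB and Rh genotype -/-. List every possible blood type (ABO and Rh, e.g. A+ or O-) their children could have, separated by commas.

B+, B-, AB+, AB-

Gametes from BB × AB give offspring ABO genotypes AB, BB, i.e. phenotypes B, AB.
Rh cross +/- × -/- → phenotypes Rh+, Rh-.
Combining independently: B+, B-, AB+, AB-.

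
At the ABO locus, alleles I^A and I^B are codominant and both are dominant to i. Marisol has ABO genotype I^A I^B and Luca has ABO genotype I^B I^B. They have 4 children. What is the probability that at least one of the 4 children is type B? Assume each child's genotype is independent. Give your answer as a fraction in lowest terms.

15/16

ABO cross I^A I^B × I^B I^B → 1/2 B, 1/2 AB.
So P(type B) = 1/2 per child.
P(none) = (1/2)^4 = 1/16; P(at least one) = 1 − 1/16 = 15/16.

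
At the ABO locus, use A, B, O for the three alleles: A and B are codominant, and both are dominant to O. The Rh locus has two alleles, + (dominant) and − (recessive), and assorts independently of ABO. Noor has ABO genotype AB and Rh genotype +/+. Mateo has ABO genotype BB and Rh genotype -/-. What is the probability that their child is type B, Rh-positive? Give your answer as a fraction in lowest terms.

ABO cross AB × BB → offspring phenotypes: 1/2 B, 1/2 AB.
Rh cross +/+ × -/- → 1 Rh+.
Independent loci: P(type B, Rh-positive) = 1/2 × 1 = 1/2.

1/2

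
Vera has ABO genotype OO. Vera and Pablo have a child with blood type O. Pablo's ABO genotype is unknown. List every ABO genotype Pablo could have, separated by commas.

AO, BO, OO

For each candidate genotype of Pablo, check whether crossing it with OO can produce every observed child phenotype.
  AA → possible child types {A} ✗
  AB → possible child types {A, B} ✗
  AO → possible child types {O, A} ✓
  BB → possible child types {B} ✗
  BO → possible child types {O, B} ✓
  OO → possible child types {O} ✓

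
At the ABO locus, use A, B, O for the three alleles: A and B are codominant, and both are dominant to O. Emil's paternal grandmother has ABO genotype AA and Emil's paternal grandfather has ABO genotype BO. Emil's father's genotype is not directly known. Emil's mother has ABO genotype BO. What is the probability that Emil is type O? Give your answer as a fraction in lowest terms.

Emil's father's ABO genotype from AA × BO: 1/2 AB, 1/2 AO.
Crossing each possibility with the mother BO and summing P(type O): 1/2·0 + 1/2·1/4 = 1/8.

1/8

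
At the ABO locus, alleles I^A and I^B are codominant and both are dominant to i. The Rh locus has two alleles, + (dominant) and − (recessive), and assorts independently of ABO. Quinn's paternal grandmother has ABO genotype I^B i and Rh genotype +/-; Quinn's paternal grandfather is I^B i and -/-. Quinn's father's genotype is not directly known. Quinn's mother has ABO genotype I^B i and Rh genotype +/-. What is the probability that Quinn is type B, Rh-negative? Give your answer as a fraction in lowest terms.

9/32

Quinn's father's ABO genotype from I^B i × I^B i: 1/4 I^B I^B, 1/2 I^B i, 1/4 i i.
Crossing each possibility with the mother I^B i and summing P(type B): 1/4·1 + 1/2·3/4 + 1/4·1/2 = 3/4.
Similarly for Rh via the father's Rh distribution: P(Rh-) = 3/8.
Independent loci: 3/4 × 3/8 = 9/32.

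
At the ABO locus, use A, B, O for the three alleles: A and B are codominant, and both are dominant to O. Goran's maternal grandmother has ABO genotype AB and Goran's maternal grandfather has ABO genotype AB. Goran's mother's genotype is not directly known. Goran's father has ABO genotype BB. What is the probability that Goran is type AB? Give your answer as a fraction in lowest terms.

Goran's mother's ABO genotype from AB × AB: 1/4 AA, 1/2 AB, 1/4 BB.
Crossing each possibility with the father BB and summing P(type AB): 1/4·1 + 1/2·1/2 + 1/4·0 = 1/2.

1/2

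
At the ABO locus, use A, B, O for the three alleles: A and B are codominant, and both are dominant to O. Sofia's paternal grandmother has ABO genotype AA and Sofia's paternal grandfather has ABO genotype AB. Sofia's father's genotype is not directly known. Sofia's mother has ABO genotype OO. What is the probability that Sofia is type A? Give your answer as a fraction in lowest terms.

3/4

Sofia's father's ABO genotype from AA × AB: 1/2 AA, 1/2 AB.
Crossing each possibility with the mother OO and summing P(type A): 1/2·1 + 1/2·1/2 = 3/4.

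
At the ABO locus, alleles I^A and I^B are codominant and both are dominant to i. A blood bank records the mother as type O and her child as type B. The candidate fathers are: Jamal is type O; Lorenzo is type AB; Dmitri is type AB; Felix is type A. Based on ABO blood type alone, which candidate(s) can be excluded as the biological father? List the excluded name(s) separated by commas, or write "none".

Jamal, Felix

A candidate is excluded only if no genotype consistent with his phenotype could produce a type B child with a type O mother.
Jamal (type O): no genotype consistent with that phenotype can produce a type-B child with a type-O mother.
Felix (type A): no genotype consistent with that phenotype can produce a type-B child with a type-O mother.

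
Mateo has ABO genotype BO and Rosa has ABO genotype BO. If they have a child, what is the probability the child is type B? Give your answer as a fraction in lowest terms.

3/4

ABO cross BO × BO → offspring phenotypes: 1/4 O, 3/4 B.
So P(type B) = 3/4.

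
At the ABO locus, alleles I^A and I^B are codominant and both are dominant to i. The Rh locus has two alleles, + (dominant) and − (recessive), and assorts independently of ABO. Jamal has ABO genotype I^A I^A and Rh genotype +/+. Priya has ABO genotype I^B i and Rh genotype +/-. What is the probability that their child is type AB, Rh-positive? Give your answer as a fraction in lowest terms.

ABO cross I^A I^A × I^B i → offspring phenotypes: 1/2 A, 1/2 AB.
Rh cross +/+ × +/- → 1 Rh+.
Independent loci: P(type AB, Rh-positive) = 1/2 × 1 = 1/2.

1/2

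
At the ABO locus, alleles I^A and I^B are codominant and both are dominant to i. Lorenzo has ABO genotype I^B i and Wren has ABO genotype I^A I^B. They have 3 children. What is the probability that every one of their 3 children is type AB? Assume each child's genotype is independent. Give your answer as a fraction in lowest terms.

1/64

ABO cross I^B i × I^A I^B → 1/4 A, 1/2 B, 1/4 AB.
So P(type AB) = 1/4 per child.
All 3 independent: (1/4)^3 = 1/64.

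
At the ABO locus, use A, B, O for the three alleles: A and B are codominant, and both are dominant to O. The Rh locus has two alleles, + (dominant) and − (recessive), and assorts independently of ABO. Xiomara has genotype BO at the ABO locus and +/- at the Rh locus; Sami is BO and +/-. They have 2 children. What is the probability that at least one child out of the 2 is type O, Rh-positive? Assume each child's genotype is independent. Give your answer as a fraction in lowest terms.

87/256

ABO cross BO × BO → 1/4 O, 3/4 B.
Rh cross +/- × +/- → 3/4 Rh+, 1/4 Rh-; so P(type O, Rh-positive) = 1/4 × 3/4 = 3/16 per child.
P(none) = (13/16)^2 = 169/256; P(at least one) = 1 − 169/256 = 87/256.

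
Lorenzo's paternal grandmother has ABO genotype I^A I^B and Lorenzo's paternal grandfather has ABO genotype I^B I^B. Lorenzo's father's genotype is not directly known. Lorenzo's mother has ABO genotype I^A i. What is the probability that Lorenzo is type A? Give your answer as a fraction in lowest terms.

1/4

Lorenzo's father's ABO genotype from I^A I^B × I^B I^B: 1/2 I^A I^B, 1/2 I^B I^B.
Crossing each possibility with the mother I^A i and summing P(type A): 1/2·1/2 + 1/2·0 = 1/4.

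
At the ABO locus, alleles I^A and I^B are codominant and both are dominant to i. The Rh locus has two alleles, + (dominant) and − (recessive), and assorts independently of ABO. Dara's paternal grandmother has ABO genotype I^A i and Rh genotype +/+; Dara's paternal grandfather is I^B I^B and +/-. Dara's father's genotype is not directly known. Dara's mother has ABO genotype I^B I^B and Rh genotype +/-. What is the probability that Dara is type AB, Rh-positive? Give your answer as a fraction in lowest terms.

Dara's father's ABO genotype from I^A i × I^B I^B: 1/2 I^A I^B, 1/2 I^B i.
Crossing each possibility with the mother I^B I^B and summing P(type AB): 1/2·1/2 + 1/2·0 = 1/4.
Similarly for Rh via the father's Rh distribution: P(Rh+) = 7/8.
Independent loci: 1/4 × 7/8 = 7/32.

7/32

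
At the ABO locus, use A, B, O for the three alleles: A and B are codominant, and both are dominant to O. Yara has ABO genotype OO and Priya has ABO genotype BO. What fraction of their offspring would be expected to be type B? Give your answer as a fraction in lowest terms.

1/2

ABO cross OO × BO → offspring phenotypes: 1/2 O, 1/2 B.
So P(type B) = 1/2.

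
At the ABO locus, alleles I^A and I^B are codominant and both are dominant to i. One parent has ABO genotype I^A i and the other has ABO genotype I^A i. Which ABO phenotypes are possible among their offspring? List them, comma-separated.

Gametes from I^A i × I^A i give offspring ABO genotypes I^A I^A, I^A i, i i, i.e. phenotypes O, A.

O, A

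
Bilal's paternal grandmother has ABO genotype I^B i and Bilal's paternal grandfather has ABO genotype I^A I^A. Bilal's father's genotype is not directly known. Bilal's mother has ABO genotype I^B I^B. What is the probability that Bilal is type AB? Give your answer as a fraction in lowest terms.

1/2

Bilal's father's ABO genotype from I^B i × I^A I^A: 1/2 I^A I^B, 1/2 I^A i.
Crossing each possibility with the mother I^B I^B and summing P(type AB): 1/2·1/2 + 1/2·1/2 = 1/2.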